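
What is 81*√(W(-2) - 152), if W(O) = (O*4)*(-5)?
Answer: 324*I*√7 ≈ 857.22*I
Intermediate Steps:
W(O) = -20*O (W(O) = (4*O)*(-5) = -20*O)
81*√(W(-2) - 152) = 81*√(-20*(-2) - 152) = 81*√(40 - 152) = 81*√(-112) = 81*(4*I*√7) = 324*I*√7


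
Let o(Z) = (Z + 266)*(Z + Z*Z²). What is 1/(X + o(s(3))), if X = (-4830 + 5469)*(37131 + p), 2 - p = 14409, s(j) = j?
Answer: 1/14528706 ≈ 6.8829e-8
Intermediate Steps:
o(Z) = (266 + Z)*(Z + Z³)
p = -14407 (p = 2 - 1*14409 = 2 - 14409 = -14407)
X = 14520636 (X = (-4830 + 5469)*(37131 - 14407) = 639*22724 = 14520636)
1/(X + o(s(3))) = 1/(14520636 + 3*(266 + 3 + 3³ + 266*3²)) = 1/(14520636 + 3*(266 + 3 + 27 + 266*9)) = 1/(14520636 + 3*(266 + 3 + 27 + 2394)) = 1/(14520636 + 3*2690) = 1/(14520636 + 8070) = 1/14528706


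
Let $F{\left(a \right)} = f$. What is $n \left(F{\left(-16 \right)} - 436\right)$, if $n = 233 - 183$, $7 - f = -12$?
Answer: $-20850$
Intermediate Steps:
$f = 19$ ($f = 7 - -12 = 7 + 12 = 19$)
$n = 50$ ($n = 233 - 183 = 50$)
$F{\left(a \right)} = 19$
$n \left(F{\left(-16 \right)} - 436\right) = 50 \left(19 - 436\right) = 50 \left(-417\right) = -20850$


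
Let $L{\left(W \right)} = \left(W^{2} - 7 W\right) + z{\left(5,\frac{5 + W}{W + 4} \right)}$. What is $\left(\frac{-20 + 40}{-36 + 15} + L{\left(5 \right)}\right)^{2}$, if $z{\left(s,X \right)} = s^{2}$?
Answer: $\frac{87025}{441} \approx 197.34$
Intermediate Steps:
$L{\left(W \right)} = 25 + W^{2} - 7 W$ ($L{\left(W \right)} = \left(W^{2} - 7 W\right) + 5^{2} = \left(W^{2} - 7 W\right) + 25 = 25 + W^{2} - 7 W$)
$\left(\frac{-20 + 40}{-36 + 15} + L{\left(5 \right)}\right)^{2} = \left(\frac{-20 + 40}{-36 + 15} + \left(25 + 5^{2} - 35\right)\right)^{2} = \left(\frac{20}{-21} + \left(25 + 25 - 35\right)\right)^{2} = \left(20 \left(- \frac{1}{21}\right) + 15\right)^{2} = \left(- \frac{20}{21} + 15\right)^{2} = \left(\frac{295}{21}\right)^{2} = \frac{87025}{441}$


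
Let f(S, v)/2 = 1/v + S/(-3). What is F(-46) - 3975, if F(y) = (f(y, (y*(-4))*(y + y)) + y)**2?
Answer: -2411304727991/644753664 ≈ -3739.9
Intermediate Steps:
f(S, v) = 2/v - 2*S/3 (f(S, v) = 2*(1/v + S/(-3)) = 2*(1/v + S*(-1/3)) = 2*(1/v - S/3) = 2/v - 2*S/3)
F(y) = (-1/(4*y**2) + y/3)**2 (F(y) = ((2/(((y*(-4))*(y + y))) - 2*y/3) + y)**2 = ((2/(((-4*y)*(2*y))) - 2*y/3) + y)**2 = ((2/((-8*y**2)) - 2*y/3) + y)**2 = ((2*(-1/(8*y**2)) - 2*y/3) + y)**2 = ((-1/(4*y**2) - 2*y/3) + y)**2 = ((-2*y/3 - 1/(4*y**2)) + y)**2 = (-1/(4*y**2) + y/3)**2)
F(-46) - 3975 = (1/144)*(-3 + 4*(-46)**3)**2/(-46)**4 - 3975 = (1/144)*(1/4477456)*(-3 + 4*(-97336))**2 - 3975 = (1/144)*(1/4477456)*(-3 - 389344)**2 - 3975 = (1/144)*(1/4477456)*(-389347)**2 - 3975 = (1/144)*(1/4477456)*151591086409 - 3975 = 151591086409/644753664 - 3975 = -2411304727991/644753664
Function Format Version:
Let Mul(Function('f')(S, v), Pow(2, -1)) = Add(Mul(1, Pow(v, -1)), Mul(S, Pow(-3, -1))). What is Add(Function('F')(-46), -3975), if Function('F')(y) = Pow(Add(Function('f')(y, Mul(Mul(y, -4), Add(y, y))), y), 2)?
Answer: Rational(-2411304727991, 644753664) ≈ -3739.9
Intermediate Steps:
Function('f')(S, v) = Add(Mul(2, Pow(v, -1)), Mul(Rational(-2, 3), S)) (Function('f')(S, v) = Mul(2, Add(Mul(1, Pow(v, -1)), Mul(S, Pow(-3, -1)))) = Mul(2, Add(Pow(v, -1), Mul(S, Rational(-1, 3)))) = Mul(2, Add(Pow(v, -1), Mul(Rational(-1, 3), S))) = Add(Mul(2, Pow(v, -1)), Mul(Rational(-2, 3), S)))
Function('F')(y) = Pow(Add(Mul(Rational(-1, 4), Pow(y, -2)), Mul(Rational(1, 3), y)), 2) (Function('F')(y) = Pow(Add(Add(Mul(2, Pow(Mul(Mul(y, -4), Add(y, y)), -1)), Mul(Rational(-2, 3), y)), y), 2) = Pow(Add(Add(Mul(2, Pow(Mul(Mul(-4, y), Mul(2, y)), -1)), Mul(Rational(-2, 3), y)), y), 2) = Pow(Add(Add(Mul(2, Pow(Mul(-8, Pow(y, 2)), -1)), Mul(Rational(-2, 3), y)), y), 2) = Pow(Add(Add(Mul(2, Mul(Rational(-1, 8), Pow(y, -2))), Mul(Rational(-2, 3), y)), y), 2) = Pow(Add(Add(Mul(Rational(-1, 4), Pow(y, -2)), Mul(Rational(-2, 3), y)), y), 2) = Pow(Add(Add(Mul(Rational(-2, 3), y), Mul(Rational(-1, 4), Pow(y, -2))), y), 2) = Pow(Add(Mul(Rational(-1, 4), Pow(y, -2)), Mul(Rational(1, 3), y)), 2))
Add(Function('F')(-46), -3975) = Add(Mul(Rational(1, 144), Pow(-46, -4), Pow(Add(-3, Mul(4, Pow(-46, 3))), 2)), -3975) = Add(Mul(Rational(1, 144), Rational(1, 4477456), Pow(Add(-3, Mul(4, -97336)), 2)), -3975) = Add(Mul(Rational(1, 144), Rational(1, 4477456), Pow(Add(-3, -389344), 2)), -3975) = Add(Mul(Rational(1, 144), Rational(1, 4477456), Pow(-389347, 2)), -3975) = Add(Mul(Rational(1, 144), Rational(1, 4477456), 151591086409), -3975) = Add(Rational(151591086409, 644753664), -3975) = Rational(-2411304727991, 644753664)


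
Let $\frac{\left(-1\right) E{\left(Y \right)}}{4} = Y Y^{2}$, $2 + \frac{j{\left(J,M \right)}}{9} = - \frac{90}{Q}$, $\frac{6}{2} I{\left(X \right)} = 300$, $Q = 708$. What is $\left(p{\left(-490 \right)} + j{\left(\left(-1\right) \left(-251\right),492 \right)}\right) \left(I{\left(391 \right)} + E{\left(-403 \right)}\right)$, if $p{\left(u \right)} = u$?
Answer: $- \frac{7864443474616}{59} \approx -1.333 \cdot 10^{11}$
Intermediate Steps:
$I{\left(X \right)} = 100$ ($I{\left(X \right)} = \frac{1}{3} \cdot 300 = 100$)
$j{\left(J,M \right)} = - \frac{2259}{118}$ ($j{\left(J,M \right)} = -18 + 9 \left(- \frac{90}{708}\right) = -18 + 9 \left(\left(-90\right) \frac{1}{708}\right) = -18 + 9 \left(- \frac{15}{118}\right) = -18 - \frac{135}{118} = - \frac{2259}{118}$)
$E{\left(Y \right)} = - 4 Y^{3}$ ($E{\left(Y \right)} = - 4 Y Y^{2} = - 4 Y^{3}$)
$\left(p{\left(-490 \right)} + j{\left(\left(-1\right) \left(-251\right),492 \right)}\right) \left(I{\left(391 \right)} + E{\left(-403 \right)}\right) = \left(-490 - \frac{2259}{118}\right) \left(100 - 4 \left(-403\right)^{3}\right) = - \frac{60079 \left(100 - -261803308\right)}{118} = - \frac{60079 \left(100 + 261803308\right)}{118} = \left(- \frac{60079}{118}\right) 261803408 = - \frac{7864443474616}{59}$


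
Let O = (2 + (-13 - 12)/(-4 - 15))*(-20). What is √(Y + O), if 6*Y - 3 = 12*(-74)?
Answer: 25*I*√494/38 ≈ 14.622*I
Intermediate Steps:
O = -1260/19 (O = (2 - 25/(-19))*(-20) = (2 - 25*(-1/19))*(-20) = (2 + 25/19)*(-20) = (63/19)*(-20) = -1260/19 ≈ -66.316)
Y = -295/2 (Y = ½ + (12*(-74))/6 = ½ + (⅙)*(-888) = ½ - 148 = -295/2 ≈ -147.50)
√(Y + O) = √(-295/2 - 1260/19) = √(-8125/38) = 25*I*√494/38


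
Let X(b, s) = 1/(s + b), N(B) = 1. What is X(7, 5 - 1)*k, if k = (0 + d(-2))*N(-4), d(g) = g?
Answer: -2/11 ≈ -0.18182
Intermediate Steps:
X(b, s) = 1/(b + s)
k = -2 (k = (0 - 2)*1 = -2*1 = -2)
X(7, 5 - 1)*k = -2/(7 + (5 - 1)) = -2/(7 + 4) = -2/11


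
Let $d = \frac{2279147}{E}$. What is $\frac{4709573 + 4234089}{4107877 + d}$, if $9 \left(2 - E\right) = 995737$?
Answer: $\frac{4452687091489}{2045135333120} \approx 2.1772$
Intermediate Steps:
$E = - \frac{995719}{9}$ ($E = 2 - \frac{995737}{9} = - \frac{995719}{9} \approx -1.1064 \cdot 10^{5}$)
$d = - \frac{20512323}{995719}$ ($d = \frac{2279147}{- \frac{995719}{9}} = 2279147 \left(- \frac{9}{995719}\right) = - \frac{20512323}{995719} \approx -20.601$)
$\frac{4709573 + 4234089}{4107877 + d} = \frac{4709573 + 4234089}{4107877 - \frac{20512323}{995719}} = \frac{8943662}{\frac{4090270666240}{995719}} = 8943662 \cdot \frac{995719}{4090270666240} = \frac{4452687091489}{2045135333120}$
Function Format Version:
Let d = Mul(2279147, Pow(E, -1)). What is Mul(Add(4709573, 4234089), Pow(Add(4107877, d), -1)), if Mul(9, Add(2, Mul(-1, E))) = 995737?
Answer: Rational(4452687091489, 2045135333120) ≈ 2.1772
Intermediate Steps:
E = Rational(-995719, 9) (E = Add(2, Mul(Rational(-1, 9), 995737)) = Add(2, Rational(-995737, 9)) = Rational(-995719, 9) ≈ -1.1064e+5)
d = Rational(-20512323, 995719) (d = Mul(2279147, Pow(Rational(-995719, 9), -1)) = Mul(2279147, Rational(-9, 995719)) = Rational(-20512323, 995719) ≈ -20.601)
Mul(Add(4709573, 4234089), Pow(Add(4107877, d), -1)) = Mul(Add(4709573, 4234089), Pow(Add(4107877, Rational(-20512323, 995719)), -1)) = Mul(8943662, Pow(Rational(4090270666240, 995719), -1)) = Mul(8943662, Rational(995719, 4090270666240)) = Rational(4452687091489, 2045135333120)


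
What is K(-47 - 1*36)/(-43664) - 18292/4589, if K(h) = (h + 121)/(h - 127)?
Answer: -83863611049/21039280080 ≈ -3.9860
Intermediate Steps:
K(h) = (121 + h)/(-127 + h)
K(-47 - 1*36)/(-43664) - 18292/4589 = ((121 + (-47 - 1*36))/(-127 + (-47 - 1*36)))/(-43664) - 18292/4589 = ((121 + (-47 - 36))/(-127 + (-47 - 36)))*(-1/43664) - 18292*1/4589 = ((121 - 83)/(-127 - 83))*(-1/43664) - 18292/4589 = (38/(-210))*(-1/43664) - 18292/4589 = -1/210*38*(-1/43664) - 18292/4589 = -19/105*(-1/43664) - 18292/4589 = 19/4584720 - 18292/4589 = -83863611049/21039280080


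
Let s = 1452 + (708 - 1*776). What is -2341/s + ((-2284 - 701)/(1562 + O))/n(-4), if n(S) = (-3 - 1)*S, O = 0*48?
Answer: -7829689/4323616 ≈ -1.8109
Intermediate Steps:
O = 0
s = 1384 (s = 1452 + (708 - 776) = 1452 - 68 = 1384)
n(S) = -4*S
-2341/s + ((-2284 - 701)/(1562 + O))/n(-4) = -2341/1384 + ((-2284 - 701)/(1562 + 0))/((-4*(-4))) = -2341*1/1384 - 2985/1562/16 = -2341/1384 - 2985*1/1562*(1/16) = -2341/1384 - 2985/1562*1/16 = -2341/1384 - 2985/24992 = -7829689/4323616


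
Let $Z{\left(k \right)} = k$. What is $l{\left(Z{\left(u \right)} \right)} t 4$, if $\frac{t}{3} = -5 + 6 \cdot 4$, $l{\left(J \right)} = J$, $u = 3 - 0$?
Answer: $684$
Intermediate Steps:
$u = 3$ ($u = 3 + 0 = 3$)
$t = 57$ ($t = 3 \left(-5 + 6 \cdot 4\right) = 3 \left(-5 + 24\right) = 3 \cdot 19 = 57$)
$l{\left(Z{\left(u \right)} \right)} t 4 = 3 \cdot 57 \cdot 4 = 171 \cdot 4 = 684$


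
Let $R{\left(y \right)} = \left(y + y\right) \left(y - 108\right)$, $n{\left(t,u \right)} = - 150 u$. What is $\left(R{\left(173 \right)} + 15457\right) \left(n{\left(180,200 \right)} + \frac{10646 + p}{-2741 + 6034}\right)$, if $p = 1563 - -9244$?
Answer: $- \frac{3747970053009}{3293} \approx -1.1382 \cdot 10^{9}$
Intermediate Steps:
$p = 10807$ ($p = 1563 + 9244 = 10807$)
$R{\left(y \right)} = 2 y \left(-108 + y\right)$
$\left(R{\left(173 \right)} + 15457\right) \left(n{\left(180,200 \right)} + \frac{10646 + p}{-2741 + 6034}\right) = \left(2 \cdot 173 \left(-108 + 173\right) + 15457\right) \left(\left(-150\right) 200 + \frac{10646 + 10807}{-2741 + 6034}\right) = \left(2 \cdot 173 \cdot 65 + 15457\right) \left(-30000 + \frac{21453}{3293}\right) = \left(22490 + 15457\right) \left(-30000 + 21453 \cdot \frac{1}{3293}\right) = 37947 \left(-30000 + \frac{21453}{3293}\right) = 37947 \left(- \frac{98768547}{3293}\right) = - \frac{3747970053009}{3293}$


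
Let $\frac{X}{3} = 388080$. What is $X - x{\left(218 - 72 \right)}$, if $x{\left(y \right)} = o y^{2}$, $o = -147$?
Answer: $4297692$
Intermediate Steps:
$X = 1164240$ ($X = 3 \cdot 388080 = 1164240$)
$x{\left(y \right)} = - 147 y^{2}$
$X - x{\left(218 - 72 \right)} = 1164240 - - 147 \left(218 - 72\right)^{2} = 1164240 - - 147 \cdot 146^{2} = 1164240 - \left(-147\right) 21316 = 1164240 - -3133452 = 1164240 + 3133452 = 4297692$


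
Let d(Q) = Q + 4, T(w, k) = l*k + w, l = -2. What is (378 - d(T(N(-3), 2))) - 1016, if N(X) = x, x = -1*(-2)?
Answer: -640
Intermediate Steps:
x = 2
N(X) = 2
T(w, k) = w - 2*k (T(w, k) = -2*k + w = w - 2*k)
d(Q) = 4 + Q
(378 - d(T(N(-3), 2))) - 1016 = (378 - (4 + (2 - 2*2))) - 1016 = (378 - (4 + (2 - 4))) - 1016 = (378 - (4 - 2)) - 1016 = (378 - 1*2) - 1016 = (378 - 2) - 1016 = 376 - 1016 = -640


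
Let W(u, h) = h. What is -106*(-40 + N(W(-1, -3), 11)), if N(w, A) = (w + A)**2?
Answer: -2544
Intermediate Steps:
N(w, A) = (A + w)**2
-106*(-40 + N(W(-1, -3), 11)) = -106*(-40 + (11 - 3)**2) = -106*(-40 + 8**2) = -106*(-40 + 64) = -106*24 = -2544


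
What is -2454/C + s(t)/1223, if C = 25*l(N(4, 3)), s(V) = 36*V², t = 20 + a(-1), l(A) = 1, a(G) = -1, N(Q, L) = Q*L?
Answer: -2676342/30575 ≈ -87.534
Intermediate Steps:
N(Q, L) = L*Q
t = 19 (t = 20 - 1 = 19)
C = 25 (C = 25*1 = 25)
-2454/C + s(t)/1223 = -2454/25 + (36*19²)/1223 = -2454*1/25 + (36*361)*(1/1223) = -2454/25 + 12996*(1/1223) = -2454/25 + 12996/1223 = -2676342/30575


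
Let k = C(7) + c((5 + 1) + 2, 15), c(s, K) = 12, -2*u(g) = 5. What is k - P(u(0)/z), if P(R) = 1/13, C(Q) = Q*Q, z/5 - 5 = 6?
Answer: 792/13 ≈ 60.923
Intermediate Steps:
u(g) = -5/2 (u(g) = -½*5 = -5/2)
z = 55 (z = 25 + 5*6 = 25 + 30 = 55)
C(Q) = Q²
k = 61 (k = 7² + 12 = 49 + 12 = 61)
P(R) = 1/13
k - P(u(0)/z) = 61 - 1*1/13 = 61 - 1/13 = 792/13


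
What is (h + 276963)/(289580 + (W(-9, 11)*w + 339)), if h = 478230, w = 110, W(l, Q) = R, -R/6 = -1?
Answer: 755193/290579 ≈ 2.5989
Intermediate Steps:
R = 6 (R = -6*(-1) = 6)
W(l, Q) = 6
(h + 276963)/(289580 + (W(-9, 11)*w + 339)) = (478230 + 276963)/(289580 + (6*110 + 339)) = 755193/(289580 + (660 + 339)) = 755193/(289580 + 999) = 755193/290579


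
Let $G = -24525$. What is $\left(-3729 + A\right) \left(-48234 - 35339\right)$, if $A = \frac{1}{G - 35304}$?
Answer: $\frac{2663618861138}{8547} \approx 3.1164 \cdot 10^{8}$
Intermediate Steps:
$A = - \frac{1}{59829}$ ($A = \frac{1}{-24525 - 35304} = \frac{1}{-59829} = - \frac{1}{59829} \approx -1.6714 \cdot 10^{-5}$)
$\left(-3729 + A\right) \left(-48234 - 35339\right) = \left(-3729 - \frac{1}{59829}\right) \left(-48234 - 35339\right) = \left(- \frac{223102342}{59829}\right) \left(-83573\right) = \frac{2663618861138}{8547}$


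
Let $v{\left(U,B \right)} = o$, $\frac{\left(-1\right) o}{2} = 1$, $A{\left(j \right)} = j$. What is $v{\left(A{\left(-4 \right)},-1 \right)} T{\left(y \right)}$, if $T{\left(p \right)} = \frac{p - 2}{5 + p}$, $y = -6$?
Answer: $-16$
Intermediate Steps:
$o = -2$ ($o = \left(-2\right) 1 = -2$)
$v{\left(U,B \right)} = -2$
$T{\left(p \right)} = \frac{-2 + p}{5 + p}$
$v{\left(A{\left(-4 \right)},-1 \right)} T{\left(y \right)} = - 2 \frac{-2 - 6}{5 - 6} = - 2 \frac{1}{-1} \left(-8\right) = - 2 \left(\left(-1\right) \left(-8\right)\right) = \left(-2\right) 8 = -16$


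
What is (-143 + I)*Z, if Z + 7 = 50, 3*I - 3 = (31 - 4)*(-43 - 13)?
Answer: -27778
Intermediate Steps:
I = -503 (I = 1 + ((31 - 4)*(-43 - 13))/3 = 1 + (27*(-56))/3 = 1 + (⅓)*(-1512) = 1 - 504 = -503)
Z = 43 (Z = -7 + 50 = 43)
(-143 + I)*Z = (-143 - 503)*43 = -646*43 = -27778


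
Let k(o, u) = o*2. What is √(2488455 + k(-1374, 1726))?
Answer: √2485707 ≈ 1576.6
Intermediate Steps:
k(o, u) = 2*o
√(2488455 + k(-1374, 1726)) = √(2488455 + 2*(-1374)) = √(2488455 - 2748) = √2485707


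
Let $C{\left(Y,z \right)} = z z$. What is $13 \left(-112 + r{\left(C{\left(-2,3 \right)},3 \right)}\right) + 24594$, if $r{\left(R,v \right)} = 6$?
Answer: $23216$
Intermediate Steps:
$C{\left(Y,z \right)} = z^{2}$
$13 \left(-112 + r{\left(C{\left(-2,3 \right)},3 \right)}\right) + 24594 = 13 \left(-112 + 6\right) + 24594 = 13 \left(-106\right) + 24594 = -1378 + 24594 = 23216$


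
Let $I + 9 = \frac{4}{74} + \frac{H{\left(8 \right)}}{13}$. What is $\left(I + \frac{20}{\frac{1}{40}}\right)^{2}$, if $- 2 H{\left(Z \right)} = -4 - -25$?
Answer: $\frac{577929887089}{925444} \approx 6.2449 \cdot 10^{5}$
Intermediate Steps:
$H{\left(Z \right)} = - \frac{21}{2}$ ($H{\left(Z \right)} = - \frac{-4 - -25}{2} = - \frac{-4 + 25}{2} = \left(- \frac{1}{2}\right) 21 = - \frac{21}{2}$)
$I = - \frac{9383}{962}$ ($I = -9 + \left(\frac{4}{74} - \frac{21}{2 \cdot 13}\right) = -9 + \left(4 \cdot \frac{1}{74} - \frac{21}{26}\right) = -9 + \left(\frac{2}{37} - \frac{21}{26}\right) = -9 - \frac{725}{962} = - \frac{9383}{962} \approx -9.7536$)
$\left(I + \frac{20}{\frac{1}{40}}\right)^{2} = \left(- \frac{9383}{962} + \frac{20}{\frac{1}{40}}\right)^{2} = \left(- \frac{9383}{962} + 20 \frac{1}{\frac{1}{40}}\right)^{2} = \left(- \frac{9383}{962} + 20 \cdot 40\right)^{2} = \left(- \frac{9383}{962} + 800\right)^{2} = \left(\frac{760217}{962}\right)^{2} = \frac{577929887089}{925444}$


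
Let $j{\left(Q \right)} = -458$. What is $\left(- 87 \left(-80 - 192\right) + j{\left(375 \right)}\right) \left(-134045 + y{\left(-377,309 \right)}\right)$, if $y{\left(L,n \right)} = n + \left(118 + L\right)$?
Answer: $-3109487970$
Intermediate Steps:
$y{\left(L,n \right)} = 118 + L + n$
$\left(- 87 \left(-80 - 192\right) + j{\left(375 \right)}\right) \left(-134045 + y{\left(-377,309 \right)}\right) = \left(- 87 \left(-80 - 192\right) - 458\right) \left(-134045 + \left(118 - 377 + 309\right)\right) = \left(\left(-87\right) \left(-272\right) - 458\right) \left(-134045 + 50\right) = \left(23664 - 458\right) \left(-133995\right) = 23206 \left(-133995\right) = -3109487970$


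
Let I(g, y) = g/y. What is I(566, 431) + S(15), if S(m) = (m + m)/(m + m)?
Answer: 997/431 ≈ 2.3132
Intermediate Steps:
S(m) = 1 (S(m) = (2*m)/((2*m)) = (2*m)*(1/(2*m)) = 1)
I(566, 431) + S(15) = 566/431 + 1 = 997/431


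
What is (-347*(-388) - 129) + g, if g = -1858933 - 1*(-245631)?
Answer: -1478795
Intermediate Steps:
g = -1613302 (g = -1858933 + 245631 = -1613302)
(-347*(-388) - 129) + g = (-347*(-388) - 129) - 1613302 = (134636 - 129) - 1613302 = 134507 - 1613302 = -1478795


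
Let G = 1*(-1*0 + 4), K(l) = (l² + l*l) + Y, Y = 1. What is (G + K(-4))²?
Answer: 1369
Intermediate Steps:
K(l) = 1 + 2*l² (K(l) = (l² + l*l) + 1 = (l² + l²) + 1 = 2*l² + 1 = 1 + 2*l²)
G = 4 (G = 1*(0 + 4) = 1*4 = 4)
(G + K(-4))² = (4 + (1 + 2*(-4)²))² = (4 + (1 + 2*16))² = (4 + (1 + 32))² = (4 + 33)² = 37² = 1369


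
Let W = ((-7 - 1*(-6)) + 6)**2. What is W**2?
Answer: 625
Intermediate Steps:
W = 25 (W = ((-7 + 6) + 6)**2 = (-1 + 6)**2 = 5**2 = 25)
W**2 = 25**2 = 625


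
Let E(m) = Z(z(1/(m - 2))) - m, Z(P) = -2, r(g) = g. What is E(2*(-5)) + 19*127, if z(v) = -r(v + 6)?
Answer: 2421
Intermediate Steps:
z(v) = -6 - v (z(v) = -(v + 6) = -(6 + v) = -6 - v)
E(m) = -2 - m
E(2*(-5)) + 19*127 = (-2 - 2*(-5)) + 19*127 = (-2 - 1*(-10)) + 2413 = (-2 + 10) + 2413 = 8 + 2413 = 2421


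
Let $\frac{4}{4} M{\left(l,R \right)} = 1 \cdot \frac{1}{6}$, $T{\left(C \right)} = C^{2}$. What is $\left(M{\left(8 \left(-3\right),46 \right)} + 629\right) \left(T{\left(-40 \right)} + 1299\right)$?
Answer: $\frac{10943725}{6} \approx 1.824 \cdot 10^{6}$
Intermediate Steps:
$M{\left(l,R \right)} = \frac{1}{6}$ ($M{\left(l,R \right)} = 1 \cdot \frac{1}{6} = \frac{1}{6}$)
$\left(M{\left(8 \left(-3\right),46 \right)} + 629\right) \left(T{\left(-40 \right)} + 1299\right) = \left(\frac{1}{6} + 629\right) \left(\left(-40\right)^{2} + 1299\right) = \frac{3775 \left(1600 + 1299\right)}{6} = \frac{3775}{6} \cdot 2899 = \frac{10943725}{6}$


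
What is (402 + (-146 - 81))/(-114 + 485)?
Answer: 25/53 ≈ 0.47170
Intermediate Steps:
(402 + (-146 - 81))/(-114 + 485) = (402 - 227)/371 = 175*(1/371) = 25/53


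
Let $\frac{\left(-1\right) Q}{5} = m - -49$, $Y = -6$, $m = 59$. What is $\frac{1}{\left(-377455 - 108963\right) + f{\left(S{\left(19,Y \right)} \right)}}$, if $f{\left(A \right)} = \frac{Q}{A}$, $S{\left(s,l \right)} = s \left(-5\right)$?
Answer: $- \frac{19}{9241834} \approx -2.0559 \cdot 10^{-6}$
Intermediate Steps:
$S{\left(s,l \right)} = - 5 s$
$Q = -540$ ($Q = - 5 \left(59 - -49\right) = - 5 \left(59 + 49\right) = \left(-5\right) 108 = -540$)
$f{\left(A \right)} = - \frac{540}{A}$
$\frac{1}{\left(-377455 - 108963\right) + f{\left(S{\left(19,Y \right)} \right)}} = \frac{1}{\left(-377455 - 108963\right) - \frac{540}{\left(-5\right) 19}} = \frac{1}{\left(-377455 - 108963\right) - \frac{540}{-95}} = \frac{1}{-486418 - - \frac{108}{19}} = \frac{1}{-486418 + \frac{108}{19}} = \frac{1}{- \frac{9241834}{19}} = - \frac{19}{9241834}$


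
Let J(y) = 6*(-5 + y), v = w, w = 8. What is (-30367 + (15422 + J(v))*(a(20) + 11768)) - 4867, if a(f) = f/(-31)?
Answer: 5631234466/31 ≈ 1.8165e+8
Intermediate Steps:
v = 8
J(y) = -30 + 6*y
a(f) = -f/31 (a(f) = f*(-1/31) = -f/31)
(-30367 + (15422 + J(v))*(a(20) + 11768)) - 4867 = (-30367 + (15422 + (-30 + 6*8))*(-1/31*20 + 11768)) - 4867 = (-30367 + (15422 + (-30 + 48))*(-20/31 + 11768)) - 4867 = (-30367 + (15422 + 18)*(364788/31)) - 4867 = (-30367 + 15440*(364788/31)) - 4867 = (-30367 + 5632326720/31) - 4867 = 5631385343/31 - 4867 = 5631234466/31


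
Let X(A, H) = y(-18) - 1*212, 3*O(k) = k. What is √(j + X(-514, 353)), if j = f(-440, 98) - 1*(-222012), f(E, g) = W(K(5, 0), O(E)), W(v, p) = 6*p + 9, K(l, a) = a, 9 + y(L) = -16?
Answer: 2*√55226 ≈ 470.00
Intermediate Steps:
y(L) = -25 (y(L) = -9 - 16 = -25)
O(k) = k/3
X(A, H) = -237 (X(A, H) = -25 - 1*212 = -25 - 212 = -237)
W(v, p) = 9 + 6*p
f(E, g) = 9 + 2*E (f(E, g) = 9 + 6*(E/3) = 9 + 2*E)
j = 221141 (j = (9 + 2*(-440)) - 1*(-222012) = (9 - 880) + 222012 = -871 + 222012 = 221141)
√(j + X(-514, 353)) = √(221141 - 237) = √220904 = 2*√55226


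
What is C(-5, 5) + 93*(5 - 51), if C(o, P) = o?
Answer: -4283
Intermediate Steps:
C(-5, 5) + 93*(5 - 51) = -5 + 93*(5 - 51) = -5 + 93*(-46) = -5 - 4278 = -4283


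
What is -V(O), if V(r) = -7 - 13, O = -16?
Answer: 20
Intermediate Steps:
V(r) = -20
-V(O) = -1*(-20) = 20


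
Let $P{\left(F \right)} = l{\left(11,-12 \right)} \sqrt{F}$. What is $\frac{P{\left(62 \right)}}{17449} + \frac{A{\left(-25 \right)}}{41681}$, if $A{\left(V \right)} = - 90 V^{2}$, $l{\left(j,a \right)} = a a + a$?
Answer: $- \frac{56250}{41681} + \frac{132 \sqrt{62}}{17449} \approx -1.29$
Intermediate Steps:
$l{\left(j,a \right)} = a + a^{2}$ ($l{\left(j,a \right)} = a^{2} + a = a + a^{2}$)
$P{\left(F \right)} = 132 \sqrt{F}$ ($P{\left(F \right)} = - 12 \left(1 - 12\right) \sqrt{F} = \left(-12\right) \left(-11\right) \sqrt{F} = 132 \sqrt{F}$)
$\frac{P{\left(62 \right)}}{17449} + \frac{A{\left(-25 \right)}}{41681} = \frac{132 \sqrt{62}}{17449} + \frac{\left(-90\right) \left(-25\right)^{2}}{41681} = 132 \sqrt{62} \cdot \frac{1}{17449} + \left(-90\right) 625 \cdot \frac{1}{41681} = \frac{132 \sqrt{62}}{17449} - \frac{56250}{41681} = - \frac{56250}{41681} + \frac{132 \sqrt{62}}{17449}$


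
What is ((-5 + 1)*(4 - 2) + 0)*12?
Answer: -96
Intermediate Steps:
((-5 + 1)*(4 - 2) + 0)*12 = (-4*2 + 0)*12 = (-8 + 0)*12 = -8*12 = -96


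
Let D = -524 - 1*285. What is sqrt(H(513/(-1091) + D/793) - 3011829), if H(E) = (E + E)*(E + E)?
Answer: I*sqrt(2254368488707725965)/865163 ≈ 1735.5*I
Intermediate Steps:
D = -809 (D = -524 - 285 = -809)
H(E) = 4*E**2 (H(E) = (2*E)*(2*E) = 4*E**2)
sqrt(H(513/(-1091) + D/793) - 3011829) = sqrt(4*(513/(-1091) - 809/793)**2 - 3011829) = sqrt(4*(513*(-1/1091) - 809*1/793)**2 - 3011829) = sqrt(4*(-513/1091 - 809/793)**2 - 3011829) = sqrt(4*(-1289428/865163)**2 - 3011829) = sqrt(4*(1662624567184/748507016569) - 3011829) = sqrt(6650498268736/748507016569 - 3011829) = sqrt(-2254368488707725965/748507016569) = I*sqrt(2254368488707725965)/865163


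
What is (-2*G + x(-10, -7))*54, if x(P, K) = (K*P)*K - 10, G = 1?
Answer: -27108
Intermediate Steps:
x(P, K) = -10 + P*K² (x(P, K) = P*K² - 10 = -10 + P*K²)
(-2*G + x(-10, -7))*54 = (-2*1 + (-10 - 10*(-7)²))*54 = (-2 + (-10 - 10*49))*54 = (-2 + (-10 - 490))*54 = (-2 - 500)*54 = -502*54 = -27108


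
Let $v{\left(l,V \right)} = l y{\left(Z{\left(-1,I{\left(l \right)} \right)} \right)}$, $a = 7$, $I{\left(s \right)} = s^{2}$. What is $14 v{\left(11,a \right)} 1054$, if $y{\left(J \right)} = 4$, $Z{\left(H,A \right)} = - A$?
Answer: $649264$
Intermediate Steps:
$v{\left(l,V \right)} = 4 l$ ($v{\left(l,V \right)} = l 4 = 4 l$)
$14 v{\left(11,a \right)} 1054 = 14 \cdot 4 \cdot 11 \cdot 1054 = 14 \cdot 44 \cdot 1054 = 616 \cdot 1054 = 649264$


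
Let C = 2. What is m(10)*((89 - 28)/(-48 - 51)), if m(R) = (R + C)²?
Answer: -976/11 ≈ -88.727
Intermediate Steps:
m(R) = (2 + R)² (m(R) = (R + 2)² = (2 + R)²)
m(10)*((89 - 28)/(-48 - 51)) = (2 + 10)²*((89 - 28)/(-48 - 51)) = 12²*(61/(-99)) = 144*(61*(-1/99)) = 144*(-61/99) = -976/11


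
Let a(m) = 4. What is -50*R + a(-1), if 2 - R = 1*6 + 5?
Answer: 454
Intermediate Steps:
R = -9 (R = 2 - (1*6 + 5) = 2 - (6 + 5) = 2 - 1*11 = 2 - 11 = -9)
-50*R + a(-1) = -50*(-9) + 4 = 450 + 4 = 454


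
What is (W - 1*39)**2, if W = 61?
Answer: 484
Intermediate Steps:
(W - 1*39)**2 = (61 - 1*39)**2 = (61 - 39)**2 = 22**2 = 484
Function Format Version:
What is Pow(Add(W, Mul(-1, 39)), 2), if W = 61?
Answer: 484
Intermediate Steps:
Pow(Add(W, Mul(-1, 39)), 2) = Pow(Add(61, Mul(-1, 39)), 2) = Pow(Add(61, -39), 2) = Pow(22, 2) = 484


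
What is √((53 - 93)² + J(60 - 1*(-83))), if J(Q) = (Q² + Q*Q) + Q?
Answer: √42641 ≈ 206.50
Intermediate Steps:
J(Q) = Q + 2*Q² (J(Q) = (Q² + Q²) + Q = 2*Q² + Q = Q + 2*Q²)
√((53 - 93)² + J(60 - 1*(-83))) = √((53 - 93)² + (60 - 1*(-83))*(1 + 2*(60 - 1*(-83)))) = √((-40)² + (60 + 83)*(1 + 2*(60 + 83))) = √(1600 + 143*(1 + 2*143)) = √(1600 + 143*(1 + 286)) = √(1600 + 143*287) = √(1600 + 41041) = √42641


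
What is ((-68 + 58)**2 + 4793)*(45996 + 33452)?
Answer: 388739064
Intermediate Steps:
((-68 + 58)**2 + 4793)*(45996 + 33452) = ((-10)**2 + 4793)*79448 = (100 + 4793)*79448 = 4893*79448 = 388739064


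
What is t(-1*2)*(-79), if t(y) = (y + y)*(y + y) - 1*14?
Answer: -158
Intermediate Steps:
t(y) = -14 + 4*y**2 (t(y) = (2*y)*(2*y) - 14 = 4*y**2 - 14 = -14 + 4*y**2)
t(-1*2)*(-79) = (-14 + 4*(-1*2)**2)*(-79) = (-14 + 4*(-2)**2)*(-79) = (-14 + 4*4)*(-79) = (-14 + 16)*(-79) = 2*(-79) = -158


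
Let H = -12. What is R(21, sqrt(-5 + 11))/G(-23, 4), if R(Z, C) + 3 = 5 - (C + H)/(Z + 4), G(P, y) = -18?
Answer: -31/225 + sqrt(6)/450 ≈ -0.13233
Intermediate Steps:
R(Z, C) = 2 - (-12 + C)/(4 + Z) (R(Z, C) = -3 + (5 - (C - 12)/(Z + 4)) = -3 + (5 - (-12 + C)/(4 + Z)) = 2 - (-12 + C)/(4 + Z))
R(21, sqrt(-5 + 11))/G(-23, 4) = ((20 - sqrt(-5 + 11) + 2*21)/(4 + 21))/(-18) = ((20 - sqrt(6) + 42)/25)*(-1/18) = ((62 - sqrt(6))/25)*(-1/18) = (62/25 - sqrt(6)/25)*(-1/18) = -31/225 + sqrt(6)/450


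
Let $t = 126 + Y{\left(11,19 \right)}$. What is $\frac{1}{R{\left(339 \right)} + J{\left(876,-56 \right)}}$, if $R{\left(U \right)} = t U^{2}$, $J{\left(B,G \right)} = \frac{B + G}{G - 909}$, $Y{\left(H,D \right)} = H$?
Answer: $\frac{193}{3038625997} \approx 6.3516 \cdot 10^{-8}$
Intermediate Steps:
$t = 137$ ($t = 126 + 11 = 137$)
$J{\left(B,G \right)} = \frac{B + G}{-909 + G}$
$R{\left(U \right)} = 137 U^{2}$
$\frac{1}{R{\left(339 \right)} + J{\left(876,-56 \right)}} = \frac{1}{137 \cdot 339^{2} + \frac{876 - 56}{-909 - 56}} = \frac{1}{137 \cdot 114921 + \frac{1}{-965} \cdot 820} = \frac{1}{15744177 - \frac{164}{193}} = \frac{1}{\frac{3038625997}{193}} = \frac{193}{3038625997}$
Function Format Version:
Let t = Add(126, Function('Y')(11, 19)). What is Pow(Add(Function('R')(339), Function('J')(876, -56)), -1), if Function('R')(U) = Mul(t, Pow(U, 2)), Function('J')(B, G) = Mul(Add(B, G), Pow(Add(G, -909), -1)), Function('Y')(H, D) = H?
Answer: Rational(193, 3038625997) ≈ 6.3516e-8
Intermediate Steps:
t = 137 (t = Add(126, 11) = 137)
Function('J')(B, G) = Mul(Pow(Add(-909, G), -1), Add(B, G)) (Function('J')(B, G) = Mul(Add(B, G), Pow(Add(-909, G), -1)) = Mul(Pow(Add(-909, G), -1), Add(B, G)))
Function('R')(U) = Mul(137, Pow(U, 2))
Pow(Add(Function('R')(339), Function('J')(876, -56)), -1) = Pow(Add(Mul(137, Pow(339, 2)), Mul(Pow(Add(-909, -56), -1), Add(876, -56))), -1) = Pow(Add(Mul(137, 114921), Mul(Pow(-965, -1), 820)), -1) = Pow(Add(15744177, Mul(Rational(-1, 965), 820)), -1) = Pow(Add(15744177, Rational(-164, 193)), -1) = Pow(Rational(3038625997, 193), -1) = Rational(193, 3038625997)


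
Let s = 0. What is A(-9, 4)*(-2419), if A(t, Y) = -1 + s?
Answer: 2419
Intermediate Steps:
A(t, Y) = -1 (A(t, Y) = -1 + 0 = -1)
A(-9, 4)*(-2419) = -1*(-2419) = 2419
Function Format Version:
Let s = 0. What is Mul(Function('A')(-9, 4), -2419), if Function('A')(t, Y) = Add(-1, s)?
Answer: 2419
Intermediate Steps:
Function('A')(t, Y) = -1 (Function('A')(t, Y) = Add(-1, 0) = -1)
Mul(Function('A')(-9, 4), -2419) = Mul(-1, -2419) = 2419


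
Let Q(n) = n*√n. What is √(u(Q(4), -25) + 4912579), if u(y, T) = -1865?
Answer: √4910714 ≈ 2216.0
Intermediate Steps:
Q(n) = n^(3/2)
√(u(Q(4), -25) + 4912579) = √(-1865 + 4912579) = √4910714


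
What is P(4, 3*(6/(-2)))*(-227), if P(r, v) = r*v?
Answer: 8172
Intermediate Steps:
P(4, 3*(6/(-2)))*(-227) = (4*(3*(6/(-2))))*(-227) = (4*(3*(6*(-1/2))))*(-227) = (4*(3*(-3)))*(-227) = (4*(-9))*(-227) = -36*(-227) = 8172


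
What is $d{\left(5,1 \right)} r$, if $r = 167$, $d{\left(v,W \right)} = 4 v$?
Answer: $3340$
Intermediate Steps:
$d{\left(5,1 \right)} r = 4 \cdot 5 \cdot 167 = 20 \cdot 167 = 3340$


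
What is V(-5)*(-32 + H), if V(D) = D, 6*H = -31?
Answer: 1115/6 ≈ 185.83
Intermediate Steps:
H = -31/6 (H = (⅙)*(-31) = -31/6 ≈ -5.1667)
V(-5)*(-32 + H) = -5*(-32 - 31/6) = -5*(-223/6) = 1115/6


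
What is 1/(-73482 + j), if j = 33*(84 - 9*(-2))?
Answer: -1/70116 ≈ -1.4262e-5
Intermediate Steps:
j = 3366 (j = 33*(84 + 18) = 33*102 = 3366)
1/(-73482 + j) = 1/(-73482 + 3366) = 1/(-70116) = -1/70116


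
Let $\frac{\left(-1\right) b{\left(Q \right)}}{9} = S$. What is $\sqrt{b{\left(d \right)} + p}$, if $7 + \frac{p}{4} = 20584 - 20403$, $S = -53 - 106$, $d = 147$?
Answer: $\sqrt{2127} \approx 46.119$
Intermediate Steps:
$S = -159$
$b{\left(Q \right)} = 1431$ ($b{\left(Q \right)} = \left(-9\right) \left(-159\right) = 1431$)
$p = 696$ ($p = -28 + 4 \left(20584 - 20403\right) = -28 + 4 \cdot 181 = -28 + 724 = 696$)
$\sqrt{b{\left(d \right)} + p} = \sqrt{1431 + 696} = \sqrt{2127}$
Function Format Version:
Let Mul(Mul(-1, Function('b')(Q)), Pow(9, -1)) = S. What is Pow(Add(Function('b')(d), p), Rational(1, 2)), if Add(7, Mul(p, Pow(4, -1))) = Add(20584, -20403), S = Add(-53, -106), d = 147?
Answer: Pow(2127, Rational(1, 2)) ≈ 46.119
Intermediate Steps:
S = -159
Function('b')(Q) = 1431 (Function('b')(Q) = Mul(-9, -159) = 1431)
p = 696 (p = Add(-28, Mul(4, Add(20584, -20403))) = Add(-28, Mul(4, 181)) = Add(-28, 724) = 696)
Pow(Add(Function('b')(d), p), Rational(1, 2)) = Pow(Add(1431, 696), Rational(1, 2)) = Pow(2127, Rational(1, 2))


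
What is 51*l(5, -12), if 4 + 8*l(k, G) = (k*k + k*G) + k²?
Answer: -357/4 ≈ -89.250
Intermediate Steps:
l(k, G) = -½ + k²/4 + G*k/8 (l(k, G) = -½ + ((k*k + k*G) + k²)/8 = -½ + ((k² + G*k) + k²)/8 = -½ + (2*k² + G*k)/8 = -½ + (k²/4 + G*k/8) = -½ + k²/4 + G*k/8)
51*l(5, -12) = 51*(-½ + (¼)*5² + (⅛)*(-12)*5) = 51*(-½ + (¼)*25 - 15/2) = 51*(-½ + 25/4 - 15/2) = 51*(-7/4) = -357/4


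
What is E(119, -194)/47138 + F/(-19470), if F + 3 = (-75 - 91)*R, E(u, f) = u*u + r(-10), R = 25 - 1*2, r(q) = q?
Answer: 113908567/229444215 ≈ 0.49645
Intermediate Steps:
R = 23 (R = 25 - 2 = 23)
E(u, f) = -10 + u² (E(u, f) = u*u - 10 = u² - 10 = -10 + u²)
F = -3821 (F = -3 + (-75 - 91)*23 = -3 - 166*23 = -3 - 3818 = -3821)
E(119, -194)/47138 + F/(-19470) = (-10 + 119²)/47138 - 3821/(-19470) = (-10 + 14161)*(1/47138) - 3821*(-1/19470) = 14151*(1/47138) + 3821/19470 = 14151/47138 + 3821/19470 = 113908567/229444215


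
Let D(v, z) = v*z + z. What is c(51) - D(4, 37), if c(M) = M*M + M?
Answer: 2467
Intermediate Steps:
c(M) = M + M² (c(M) = M² + M = M + M²)
D(v, z) = z + v*z
c(51) - D(4, 37) = 51*(1 + 51) - 37*(1 + 4) = 51*52 - 37*5 = 2652 - 1*185 = 2652 - 185 = 2467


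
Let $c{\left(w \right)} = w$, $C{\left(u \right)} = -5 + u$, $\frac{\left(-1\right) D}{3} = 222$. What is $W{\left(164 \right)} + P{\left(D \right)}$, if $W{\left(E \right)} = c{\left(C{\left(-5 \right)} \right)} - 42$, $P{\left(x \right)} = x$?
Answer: $-718$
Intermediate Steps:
$D = -666$ ($D = \left(-3\right) 222 = -666$)
$W{\left(E \right)} = -52$ ($W{\left(E \right)} = \left(-5 - 5\right) - 42 = -10 - 42 = -52$)
$W{\left(164 \right)} + P{\left(D \right)} = -52 - 666 = -718$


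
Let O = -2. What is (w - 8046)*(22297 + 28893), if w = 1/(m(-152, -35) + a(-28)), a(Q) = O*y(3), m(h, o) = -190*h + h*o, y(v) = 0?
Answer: -1408611605681/3420 ≈ -4.1187e+8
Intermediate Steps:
a(Q) = 0 (a(Q) = -2*0 = 0)
w = 1/34200 (w = 1/(-152*(-190 - 35) + 0) = 1/(-152*(-225) + 0) = 1/(34200 + 0) = 1/34200 ≈ 2.9240e-5)
(w - 8046)*(22297 + 28893) = (1/34200 - 8046)*(22297 + 28893) = -275173199/34200*51190 = -1408611605681/3420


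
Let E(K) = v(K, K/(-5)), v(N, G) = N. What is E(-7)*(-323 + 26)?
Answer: 2079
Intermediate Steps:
E(K) = K
E(-7)*(-323 + 26) = -7*(-323 + 26) = -7*(-297) = 2079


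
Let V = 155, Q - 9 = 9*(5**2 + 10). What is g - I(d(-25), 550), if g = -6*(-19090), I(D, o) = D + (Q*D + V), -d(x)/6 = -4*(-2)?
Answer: 129985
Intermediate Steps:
Q = 324 (Q = 9 + 9*(5**2 + 10) = 9 + 9*(25 + 10) = 9 + 9*35 = 9 + 315 = 324)
d(x) = -48 (d(x) = -(-24)*(-2) = -6*8 = -48)
I(D, o) = 155 + 325*D (I(D, o) = D + (324*D + 155) = D + (155 + 324*D) = 155 + 325*D)
g = 114540
g - I(d(-25), 550) = 114540 - (155 + 325*(-48)) = 114540 - (155 - 15600) = 114540 - 1*(-15445) = 114540 + 15445 = 129985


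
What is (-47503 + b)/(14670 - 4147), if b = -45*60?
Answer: -50203/10523 ≈ -4.7708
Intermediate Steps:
b = -2700
(-47503 + b)/(14670 - 4147) = (-47503 - 2700)/(14670 - 4147) = -50203/10523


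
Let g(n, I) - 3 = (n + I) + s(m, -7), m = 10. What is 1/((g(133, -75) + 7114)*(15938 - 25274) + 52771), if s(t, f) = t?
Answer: -1/67026389 ≈ -1.4919e-8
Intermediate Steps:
g(n, I) = 13 + I + n (g(n, I) = 3 + ((n + I) + 10) = 3 + ((I + n) + 10) = 3 + (10 + I + n) = 13 + I + n)
1/((g(133, -75) + 7114)*(15938 - 25274) + 52771) = 1/(((13 - 75 + 133) + 7114)*(15938 - 25274) + 52771) = 1/((71 + 7114)*(-9336) + 52771) = 1/(7185*(-9336) + 52771) = 1/(-67079160 + 52771) = 1/(-67026389) = -1/67026389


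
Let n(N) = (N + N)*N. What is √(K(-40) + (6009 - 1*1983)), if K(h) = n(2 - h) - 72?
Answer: √7482 ≈ 86.499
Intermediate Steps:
n(N) = 2*N² (n(N) = (2*N)*N = 2*N²)
K(h) = -72 + 2*(2 - h)² (K(h) = 2*(2 - h)² - 72 = -72 + 2*(2 - h)²)
√(K(-40) + (6009 - 1*1983)) = √((-72 + 2*(-2 - 40)²) + (6009 - 1*1983)) = √((-72 + 2*(-42)²) + (6009 - 1983)) = √((-72 + 2*1764) + 4026) = √((-72 + 3528) + 4026) = √(3456 + 4026) = √7482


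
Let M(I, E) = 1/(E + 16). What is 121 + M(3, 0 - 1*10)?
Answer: 727/6 ≈ 121.17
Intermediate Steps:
M(I, E) = 1/(16 + E)
121 + M(3, 0 - 1*10) = 121 + 1/(16 + (0 - 1*10)) = 121 + 1/(16 + (0 - 10)) = 121 + 1/(16 - 10) = 121 + 1/6 = 121 + ⅙ = 727/6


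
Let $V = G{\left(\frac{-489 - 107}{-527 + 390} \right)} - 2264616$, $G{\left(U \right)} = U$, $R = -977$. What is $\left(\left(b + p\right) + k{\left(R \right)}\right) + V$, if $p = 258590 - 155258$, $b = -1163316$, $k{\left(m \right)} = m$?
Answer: $- \frac{455603453}{137} \approx -3.3256 \cdot 10^{6}$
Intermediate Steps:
$p = 103332$
$V = - \frac{310251796}{137}$ ($V = \frac{-489 - 107}{-527 + 390} - 2264616 = - \frac{596}{-137} - 2264616 = \left(-596\right) \left(- \frac{1}{137}\right) - 2264616 = \frac{596}{137} - 2264616 = - \frac{310251796}{137} \approx -2.2646 \cdot 10^{6}$)
$\left(\left(b + p\right) + k{\left(R \right)}\right) + V = \left(\left(-1163316 + 103332\right) - 977\right) - \frac{310251796}{137} = \left(-1059984 - 977\right) - \frac{310251796}{137} = -1060961 - \frac{310251796}{137} = - \frac{455603453}{137}$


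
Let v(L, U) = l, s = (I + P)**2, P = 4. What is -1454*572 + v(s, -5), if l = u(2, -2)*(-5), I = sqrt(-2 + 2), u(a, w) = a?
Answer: -831698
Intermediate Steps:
I = 0 (I = sqrt(0) = 0)
s = 16 (s = (0 + 4)**2 = 4**2 = 16)
l = -10 (l = 2*(-5) = -10)
v(L, U) = -10
-1454*572 + v(s, -5) = -1454*572 - 10 = -831688 - 10 = -831698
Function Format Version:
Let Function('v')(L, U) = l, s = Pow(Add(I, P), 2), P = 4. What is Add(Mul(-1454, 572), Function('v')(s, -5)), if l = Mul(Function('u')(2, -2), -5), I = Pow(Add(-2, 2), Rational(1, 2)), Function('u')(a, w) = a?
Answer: -831698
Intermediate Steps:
I = 0 (I = Pow(0, Rational(1, 2)) = 0)
s = 16 (s = Pow(Add(0, 4), 2) = Pow(4, 2) = 16)
l = -10 (l = Mul(2, -5) = -10)
Function('v')(L, U) = -10
Add(Mul(-1454, 572), Function('v')(s, -5)) = Add(Mul(-1454, 572), -10) = Add(-831688, -10) = -831698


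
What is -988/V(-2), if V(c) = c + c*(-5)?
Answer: -247/2 ≈ -123.50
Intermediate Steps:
V(c) = -4*c (V(c) = c - 5*c = -4*c)
-988/V(-2) = -988/((-4*(-2))) = -988/8 = -988*1/8 = -247/2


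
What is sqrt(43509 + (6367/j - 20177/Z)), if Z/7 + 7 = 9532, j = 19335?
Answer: sqrt(12854975189631202131)/17188815 ≈ 208.59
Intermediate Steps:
Z = 66675 (Z = -49 + 7*9532 = -49 + 66724 = 66675)
sqrt(43509 + (6367/j - 20177/Z)) = sqrt(43509 + (6367/19335 - 20177/66675)) = sqrt(43509 + 2293162/85944075) = sqrt(3739343052337/85944075) = sqrt(12854975189631202131)/17188815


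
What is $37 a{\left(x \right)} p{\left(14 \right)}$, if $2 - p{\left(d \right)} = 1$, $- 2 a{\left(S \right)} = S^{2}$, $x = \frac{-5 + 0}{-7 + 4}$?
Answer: $- \frac{925}{18} \approx -51.389$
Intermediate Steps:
$x = \frac{5}{3}$ ($x = - \frac{5}{-3} = \left(-5\right) \left(- \frac{1}{3}\right) = \frac{5}{3} \approx 1.6667$)
$a{\left(S \right)} = - \frac{S^{2}}{2}$
$p{\left(d \right)} = 1$ ($p{\left(d \right)} = 2 - 1 = 1$)
$37 a{\left(x \right)} p{\left(14 \right)} = 37 \left(- \frac{\left(\frac{5}{3}\right)^{2}}{2}\right) 1 = 37 \left(\left(- \frac{1}{2}\right) \frac{25}{9}\right) 1 = 37 \left(- \frac{25}{18}\right) 1 = \left(- \frac{925}{18}\right) 1 = - \frac{925}{18}$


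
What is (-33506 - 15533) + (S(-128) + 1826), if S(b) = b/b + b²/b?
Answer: -47340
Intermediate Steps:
S(b) = 1 + b
(-33506 - 15533) + (S(-128) + 1826) = (-33506 - 15533) + ((1 - 128) + 1826) = -49039 + (-127 + 1826) = -49039 + 1699 = -47340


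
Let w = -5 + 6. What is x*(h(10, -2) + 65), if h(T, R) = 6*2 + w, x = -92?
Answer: -7176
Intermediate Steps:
w = 1
h(T, R) = 13 (h(T, R) = 6*2 + 1 = 12 + 1 = 13)
x*(h(10, -2) + 65) = -92*(13 + 65) = -92*78 = -7176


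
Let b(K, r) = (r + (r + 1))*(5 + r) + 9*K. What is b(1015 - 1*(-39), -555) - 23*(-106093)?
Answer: 3059575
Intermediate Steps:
b(K, r) = 9*K + (1 + 2*r)*(5 + r) (b(K, r) = (r + (1 + r))*(5 + r) + 9*K = (1 + 2*r)*(5 + r) + 9*K = 9*K + (1 + 2*r)*(5 + r))
b(1015 - 1*(-39), -555) - 23*(-106093) = (5 + 2*(-555)² + 9*(1015 - 1*(-39)) + 11*(-555)) - 23*(-106093) = (5 + 2*308025 + 9*(1015 + 39) - 6105) + 2440139 = (5 + 616050 + 9*1054 - 6105) + 2440139 = (5 + 616050 + 9486 - 6105) + 2440139 = 619436 + 2440139 = 3059575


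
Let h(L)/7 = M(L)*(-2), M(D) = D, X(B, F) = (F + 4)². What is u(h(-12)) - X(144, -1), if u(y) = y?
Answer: 159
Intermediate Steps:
X(B, F) = (4 + F)²
h(L) = -14*L (h(L) = 7*(L*(-2)) = 7*(-2*L) = -14*L)
u(h(-12)) - X(144, -1) = -14*(-12) - (4 - 1)² = 168 - 1*3² = 168 - 1*9 = 168 - 9 = 159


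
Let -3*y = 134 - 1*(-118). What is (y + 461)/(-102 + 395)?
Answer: 377/293 ≈ 1.2867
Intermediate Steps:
y = -84 (y = -(134 - 1*(-118))/3 = -(134 + 118)/3 = -⅓*252 = -84)
(y + 461)/(-102 + 395) = (-84 + 461)/(-102 + 395) = 377/293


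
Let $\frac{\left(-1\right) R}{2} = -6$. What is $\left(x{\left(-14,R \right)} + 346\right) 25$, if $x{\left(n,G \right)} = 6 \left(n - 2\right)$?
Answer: $6250$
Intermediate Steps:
$R = 12$ ($R = \left(-2\right) \left(-6\right) = 12$)
$x{\left(n,G \right)} = -12 + 6 n$ ($x{\left(n,G \right)} = 6 \left(-2 + n\right) = -12 + 6 n$)
$\left(x{\left(-14,R \right)} + 346\right) 25 = \left(\left(-12 + 6 \left(-14\right)\right) + 346\right) 25 = \left(\left(-12 - 84\right) + 346\right) 25 = \left(-96 + 346\right) 25 = 250 \cdot 25 = 6250$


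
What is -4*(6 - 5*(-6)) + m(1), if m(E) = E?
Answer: -143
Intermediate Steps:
-4*(6 - 5*(-6)) + m(1) = -4*(6 - 5*(-6)) + 1 = -4*(6 + 30) + 1 = -4*36 + 1 = -144 + 1 = -143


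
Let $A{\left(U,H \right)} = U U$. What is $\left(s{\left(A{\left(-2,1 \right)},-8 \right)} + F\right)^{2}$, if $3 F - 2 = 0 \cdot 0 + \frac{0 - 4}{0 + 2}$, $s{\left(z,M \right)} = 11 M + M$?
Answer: $9216$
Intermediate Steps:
$A{\left(U,H \right)} = U^{2}$
$s{\left(z,M \right)} = 12 M$
$F = 0$ ($F = \frac{2}{3} + \frac{0 \cdot 0 + \frac{0 - 4}{0 + 2}}{3} = \frac{2}{3} + \frac{0 - \frac{4}{2}}{3} = \frac{2}{3} + \frac{0 - 2}{3} = \frac{2}{3} + \frac{1}{3} \left(-2\right) = \frac{2}{3} - \frac{2}{3} = 0$)
$\left(s{\left(A{\left(-2,1 \right)},-8 \right)} + F\right)^{2} = \left(12 \left(-8\right) + 0\right)^{2} = \left(-96 + 0\right)^{2} = \left(-96\right)^{2} = 9216$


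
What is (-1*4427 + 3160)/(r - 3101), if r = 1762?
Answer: 1267/1339 ≈ 0.94623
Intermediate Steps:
(-1*4427 + 3160)/(r - 3101) = (-1*4427 + 3160)/(1762 - 3101) = (-4427 + 3160)/(-1339) = -1267*(-1/1339) = 1267/1339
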